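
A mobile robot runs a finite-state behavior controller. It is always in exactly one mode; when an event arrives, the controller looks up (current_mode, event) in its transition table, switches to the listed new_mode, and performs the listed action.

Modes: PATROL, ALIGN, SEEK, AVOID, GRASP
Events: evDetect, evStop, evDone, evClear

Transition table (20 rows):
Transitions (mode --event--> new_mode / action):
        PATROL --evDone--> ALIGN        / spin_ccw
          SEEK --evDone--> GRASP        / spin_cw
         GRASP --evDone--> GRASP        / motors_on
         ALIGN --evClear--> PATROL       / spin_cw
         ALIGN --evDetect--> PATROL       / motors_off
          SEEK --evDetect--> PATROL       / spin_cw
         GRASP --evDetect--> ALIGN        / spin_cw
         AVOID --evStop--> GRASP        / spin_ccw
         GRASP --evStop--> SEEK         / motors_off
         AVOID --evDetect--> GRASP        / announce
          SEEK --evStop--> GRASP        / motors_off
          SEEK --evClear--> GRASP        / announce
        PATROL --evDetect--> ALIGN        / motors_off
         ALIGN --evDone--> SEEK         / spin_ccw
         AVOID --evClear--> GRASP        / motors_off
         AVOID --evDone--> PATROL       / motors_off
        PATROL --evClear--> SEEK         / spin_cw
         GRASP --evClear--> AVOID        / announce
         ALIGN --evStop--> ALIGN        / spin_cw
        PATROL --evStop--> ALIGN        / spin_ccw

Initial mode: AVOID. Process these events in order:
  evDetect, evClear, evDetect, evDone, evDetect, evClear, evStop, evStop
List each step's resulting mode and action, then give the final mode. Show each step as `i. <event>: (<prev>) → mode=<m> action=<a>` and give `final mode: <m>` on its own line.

final mode: ALIGN

1. evDetect: (AVOID) → mode=GRASP action=announce
2. evClear: (GRASP) → mode=AVOID action=announce
3. evDetect: (AVOID) → mode=GRASP action=announce
4. evDone: (GRASP) → mode=GRASP action=motors_on
5. evDetect: (GRASP) → mode=ALIGN action=spin_cw
6. evClear: (ALIGN) → mode=PATROL action=spin_cw
7. evStop: (PATROL) → mode=ALIGN action=spin_ccw
8. evStop: (ALIGN) → mode=ALIGN action=spin_cw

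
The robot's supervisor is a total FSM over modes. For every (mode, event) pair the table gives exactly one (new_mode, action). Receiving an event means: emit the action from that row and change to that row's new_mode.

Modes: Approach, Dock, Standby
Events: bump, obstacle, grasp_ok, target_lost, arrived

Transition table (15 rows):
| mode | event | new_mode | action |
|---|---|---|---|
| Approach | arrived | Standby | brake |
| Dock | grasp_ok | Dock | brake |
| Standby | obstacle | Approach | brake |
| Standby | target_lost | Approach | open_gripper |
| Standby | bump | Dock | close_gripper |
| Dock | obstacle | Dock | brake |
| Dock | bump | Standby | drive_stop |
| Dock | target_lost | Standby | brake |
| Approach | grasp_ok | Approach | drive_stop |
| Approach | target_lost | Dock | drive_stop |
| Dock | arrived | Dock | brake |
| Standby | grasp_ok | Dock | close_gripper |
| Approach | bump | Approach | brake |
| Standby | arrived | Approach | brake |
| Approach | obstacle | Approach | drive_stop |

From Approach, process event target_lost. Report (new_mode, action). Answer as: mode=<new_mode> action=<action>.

current mode = Approach; filter table to that mode:
  (Approach, arrived) → (Standby, brake)
  (Approach, grasp_ok) → (Approach, drive_stop)
  (Approach, target_lost) → (Dock, drive_stop)  ← event matches
  (Approach, bump) → (Approach, brake)
  (Approach, obstacle) → (Approach, drive_stop)
event = target_lost selects (Dock, drive_stop)

mode=Dock action=drive_stop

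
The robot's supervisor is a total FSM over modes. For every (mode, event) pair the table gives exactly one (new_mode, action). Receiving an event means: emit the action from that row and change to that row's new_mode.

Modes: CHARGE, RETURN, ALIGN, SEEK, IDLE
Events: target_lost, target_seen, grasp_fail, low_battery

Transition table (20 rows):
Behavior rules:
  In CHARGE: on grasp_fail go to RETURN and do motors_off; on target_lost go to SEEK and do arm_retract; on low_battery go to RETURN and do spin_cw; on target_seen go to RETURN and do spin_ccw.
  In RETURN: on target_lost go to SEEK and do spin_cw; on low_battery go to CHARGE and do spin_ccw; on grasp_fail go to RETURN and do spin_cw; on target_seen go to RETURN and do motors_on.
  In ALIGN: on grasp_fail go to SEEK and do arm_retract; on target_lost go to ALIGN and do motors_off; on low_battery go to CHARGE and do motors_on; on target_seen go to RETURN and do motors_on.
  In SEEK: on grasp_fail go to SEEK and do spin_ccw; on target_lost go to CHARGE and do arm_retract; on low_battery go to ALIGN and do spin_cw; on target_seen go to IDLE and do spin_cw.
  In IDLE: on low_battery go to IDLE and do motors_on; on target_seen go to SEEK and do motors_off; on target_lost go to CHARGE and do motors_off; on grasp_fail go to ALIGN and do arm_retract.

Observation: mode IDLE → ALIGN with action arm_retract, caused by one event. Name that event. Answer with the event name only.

try target_lost: (IDLE, target_lost) → (CHARGE, motors_off)
try target_seen: (IDLE, target_seen) → (SEEK, motors_off)
try grasp_fail: (IDLE, grasp_fail) → (ALIGN, arm_retract)  ← matches
try low_battery: (IDLE, low_battery) → (IDLE, motors_on)

grasp_fail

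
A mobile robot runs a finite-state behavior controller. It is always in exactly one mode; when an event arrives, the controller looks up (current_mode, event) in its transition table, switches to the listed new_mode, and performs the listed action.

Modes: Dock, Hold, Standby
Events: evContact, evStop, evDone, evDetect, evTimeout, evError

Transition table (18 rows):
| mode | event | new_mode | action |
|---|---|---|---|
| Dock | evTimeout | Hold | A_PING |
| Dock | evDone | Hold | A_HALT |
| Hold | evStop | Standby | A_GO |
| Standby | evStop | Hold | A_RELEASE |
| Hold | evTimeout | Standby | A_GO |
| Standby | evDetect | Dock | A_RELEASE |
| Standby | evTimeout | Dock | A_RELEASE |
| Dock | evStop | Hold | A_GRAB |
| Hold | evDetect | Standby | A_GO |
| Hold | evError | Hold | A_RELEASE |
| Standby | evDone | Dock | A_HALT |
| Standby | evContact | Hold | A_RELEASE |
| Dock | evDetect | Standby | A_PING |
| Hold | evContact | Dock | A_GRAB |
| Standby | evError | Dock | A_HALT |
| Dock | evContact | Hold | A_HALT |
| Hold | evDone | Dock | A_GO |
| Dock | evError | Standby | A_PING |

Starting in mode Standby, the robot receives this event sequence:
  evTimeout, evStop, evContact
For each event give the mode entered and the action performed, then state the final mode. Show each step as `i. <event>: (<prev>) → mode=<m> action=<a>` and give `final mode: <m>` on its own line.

final mode: Dock

1. evTimeout: (Standby) → mode=Dock action=A_RELEASE
2. evStop: (Dock) → mode=Hold action=A_GRAB
3. evContact: (Hold) → mode=Dock action=A_GRAB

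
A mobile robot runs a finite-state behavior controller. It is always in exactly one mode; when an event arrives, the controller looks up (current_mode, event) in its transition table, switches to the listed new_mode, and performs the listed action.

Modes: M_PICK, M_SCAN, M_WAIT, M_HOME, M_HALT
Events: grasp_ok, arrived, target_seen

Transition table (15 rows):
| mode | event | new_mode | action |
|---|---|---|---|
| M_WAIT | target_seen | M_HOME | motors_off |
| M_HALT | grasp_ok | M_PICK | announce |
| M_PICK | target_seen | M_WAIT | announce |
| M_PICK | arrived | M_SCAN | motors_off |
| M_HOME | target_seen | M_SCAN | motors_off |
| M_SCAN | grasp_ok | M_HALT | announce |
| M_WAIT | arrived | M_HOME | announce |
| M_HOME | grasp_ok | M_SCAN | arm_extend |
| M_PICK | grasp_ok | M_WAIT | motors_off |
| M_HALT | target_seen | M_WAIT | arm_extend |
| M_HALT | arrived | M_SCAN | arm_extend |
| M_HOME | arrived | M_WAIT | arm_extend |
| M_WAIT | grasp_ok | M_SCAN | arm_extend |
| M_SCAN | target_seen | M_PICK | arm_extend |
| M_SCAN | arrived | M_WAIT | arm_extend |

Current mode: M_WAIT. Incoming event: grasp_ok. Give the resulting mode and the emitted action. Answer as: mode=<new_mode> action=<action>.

current mode = M_WAIT; filter table to that mode:
  (M_WAIT, target_seen) → (M_HOME, motors_off)
  (M_WAIT, arrived) → (M_HOME, announce)
  (M_WAIT, grasp_ok) → (M_SCAN, arm_extend)  ← event matches
event = grasp_ok selects (M_SCAN, arm_extend)

mode=M_SCAN action=arm_extend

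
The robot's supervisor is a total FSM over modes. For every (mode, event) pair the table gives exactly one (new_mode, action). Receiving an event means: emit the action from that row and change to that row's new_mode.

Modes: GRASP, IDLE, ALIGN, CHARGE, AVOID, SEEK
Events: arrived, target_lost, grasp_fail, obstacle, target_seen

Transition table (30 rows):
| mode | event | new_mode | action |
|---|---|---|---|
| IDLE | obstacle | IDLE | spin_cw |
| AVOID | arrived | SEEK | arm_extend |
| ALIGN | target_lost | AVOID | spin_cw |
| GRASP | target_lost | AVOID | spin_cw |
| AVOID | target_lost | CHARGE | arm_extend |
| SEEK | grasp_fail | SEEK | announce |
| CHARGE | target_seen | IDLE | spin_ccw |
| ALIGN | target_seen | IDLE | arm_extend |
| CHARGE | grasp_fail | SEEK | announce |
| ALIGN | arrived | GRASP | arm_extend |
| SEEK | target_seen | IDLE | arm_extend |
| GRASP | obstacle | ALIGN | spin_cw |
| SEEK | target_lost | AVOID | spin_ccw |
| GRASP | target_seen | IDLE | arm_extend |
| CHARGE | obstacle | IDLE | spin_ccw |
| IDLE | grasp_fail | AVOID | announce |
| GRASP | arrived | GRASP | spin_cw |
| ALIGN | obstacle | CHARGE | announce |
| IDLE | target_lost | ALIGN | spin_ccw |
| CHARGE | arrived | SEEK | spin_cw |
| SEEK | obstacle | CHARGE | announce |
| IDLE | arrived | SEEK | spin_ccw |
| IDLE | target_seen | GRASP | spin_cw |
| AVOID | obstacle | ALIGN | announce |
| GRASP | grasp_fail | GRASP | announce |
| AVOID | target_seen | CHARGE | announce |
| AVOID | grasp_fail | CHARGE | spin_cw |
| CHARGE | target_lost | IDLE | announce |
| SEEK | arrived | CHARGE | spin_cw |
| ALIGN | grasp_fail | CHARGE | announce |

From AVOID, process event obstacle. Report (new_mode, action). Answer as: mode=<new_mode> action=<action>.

current mode = AVOID; filter table to that mode:
  (AVOID, arrived) → (SEEK, arm_extend)
  (AVOID, target_lost) → (CHARGE, arm_extend)
  (AVOID, obstacle) → (ALIGN, announce)  ← event matches
  (AVOID, target_seen) → (CHARGE, announce)
  (AVOID, grasp_fail) → (CHARGE, spin_cw)
event = obstacle selects (ALIGN, announce)

mode=ALIGN action=announce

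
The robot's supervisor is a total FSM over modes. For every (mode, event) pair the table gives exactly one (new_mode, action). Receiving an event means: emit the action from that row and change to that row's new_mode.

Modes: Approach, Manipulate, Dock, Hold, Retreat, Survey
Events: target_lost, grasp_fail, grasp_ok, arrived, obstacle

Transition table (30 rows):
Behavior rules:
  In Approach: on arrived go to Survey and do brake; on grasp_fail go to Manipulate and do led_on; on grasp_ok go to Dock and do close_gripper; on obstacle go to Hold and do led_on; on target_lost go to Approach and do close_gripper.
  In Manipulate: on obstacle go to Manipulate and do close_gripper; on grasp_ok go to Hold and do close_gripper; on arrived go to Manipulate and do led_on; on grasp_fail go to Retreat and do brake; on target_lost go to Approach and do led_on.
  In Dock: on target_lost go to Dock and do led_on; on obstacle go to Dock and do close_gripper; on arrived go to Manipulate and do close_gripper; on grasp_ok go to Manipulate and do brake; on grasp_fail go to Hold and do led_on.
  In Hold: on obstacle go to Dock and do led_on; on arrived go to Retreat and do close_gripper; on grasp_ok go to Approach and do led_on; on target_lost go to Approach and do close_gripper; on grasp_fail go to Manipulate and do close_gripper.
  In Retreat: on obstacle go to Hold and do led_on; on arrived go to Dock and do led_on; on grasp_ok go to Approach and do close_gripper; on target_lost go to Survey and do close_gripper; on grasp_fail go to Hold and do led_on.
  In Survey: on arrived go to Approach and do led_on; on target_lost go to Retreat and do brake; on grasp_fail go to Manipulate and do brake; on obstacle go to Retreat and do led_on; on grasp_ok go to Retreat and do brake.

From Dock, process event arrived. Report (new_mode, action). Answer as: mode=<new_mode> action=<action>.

mode=Manipulate action=close_gripper

current mode = Dock; filter table to that mode:
  (Dock, target_lost) → (Dock, led_on)
  (Dock, obstacle) → (Dock, close_gripper)
  (Dock, arrived) → (Manipulate, close_gripper)  ← event matches
  (Dock, grasp_ok) → (Manipulate, brake)
  (Dock, grasp_fail) → (Hold, led_on)
event = arrived selects (Manipulate, close_gripper)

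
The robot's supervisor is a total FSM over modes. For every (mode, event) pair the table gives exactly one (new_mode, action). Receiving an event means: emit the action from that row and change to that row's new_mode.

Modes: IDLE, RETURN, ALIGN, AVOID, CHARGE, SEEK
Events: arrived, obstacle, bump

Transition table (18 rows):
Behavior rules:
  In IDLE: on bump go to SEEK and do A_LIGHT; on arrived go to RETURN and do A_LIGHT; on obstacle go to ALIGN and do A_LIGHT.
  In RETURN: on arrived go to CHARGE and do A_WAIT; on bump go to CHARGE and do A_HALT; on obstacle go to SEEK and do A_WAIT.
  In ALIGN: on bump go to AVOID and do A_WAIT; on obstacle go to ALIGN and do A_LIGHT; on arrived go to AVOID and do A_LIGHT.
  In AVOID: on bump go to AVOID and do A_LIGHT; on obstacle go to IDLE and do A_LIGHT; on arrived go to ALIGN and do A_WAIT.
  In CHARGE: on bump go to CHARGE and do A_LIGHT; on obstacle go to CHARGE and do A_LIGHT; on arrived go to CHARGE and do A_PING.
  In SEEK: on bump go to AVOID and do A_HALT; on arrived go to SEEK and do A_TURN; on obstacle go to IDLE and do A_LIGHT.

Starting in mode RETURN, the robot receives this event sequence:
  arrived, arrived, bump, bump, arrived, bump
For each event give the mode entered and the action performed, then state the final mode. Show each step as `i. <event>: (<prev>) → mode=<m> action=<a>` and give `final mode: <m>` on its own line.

final mode: CHARGE

1. arrived: (RETURN) → mode=CHARGE action=A_WAIT
2. arrived: (CHARGE) → mode=CHARGE action=A_PING
3. bump: (CHARGE) → mode=CHARGE action=A_LIGHT
4. bump: (CHARGE) → mode=CHARGE action=A_LIGHT
5. arrived: (CHARGE) → mode=CHARGE action=A_PING
6. bump: (CHARGE) → mode=CHARGE action=A_LIGHT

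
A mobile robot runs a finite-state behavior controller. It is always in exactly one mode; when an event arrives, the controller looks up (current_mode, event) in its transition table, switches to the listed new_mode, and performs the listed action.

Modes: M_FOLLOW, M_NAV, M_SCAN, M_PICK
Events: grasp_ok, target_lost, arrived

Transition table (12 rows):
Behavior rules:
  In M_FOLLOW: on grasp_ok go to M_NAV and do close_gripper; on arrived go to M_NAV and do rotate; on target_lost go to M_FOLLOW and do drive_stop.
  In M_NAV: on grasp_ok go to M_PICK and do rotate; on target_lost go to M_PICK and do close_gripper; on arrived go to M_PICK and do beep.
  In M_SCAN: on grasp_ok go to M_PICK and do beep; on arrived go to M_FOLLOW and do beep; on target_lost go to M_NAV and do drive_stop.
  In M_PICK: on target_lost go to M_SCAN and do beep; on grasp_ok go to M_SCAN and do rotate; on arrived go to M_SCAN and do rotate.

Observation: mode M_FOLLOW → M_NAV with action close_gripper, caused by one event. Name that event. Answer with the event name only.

try grasp_ok: (M_FOLLOW, grasp_ok) → (M_NAV, close_gripper)  ← matches
try target_lost: (M_FOLLOW, target_lost) → (M_FOLLOW, drive_stop)
try arrived: (M_FOLLOW, arrived) → (M_NAV, rotate)

grasp_ok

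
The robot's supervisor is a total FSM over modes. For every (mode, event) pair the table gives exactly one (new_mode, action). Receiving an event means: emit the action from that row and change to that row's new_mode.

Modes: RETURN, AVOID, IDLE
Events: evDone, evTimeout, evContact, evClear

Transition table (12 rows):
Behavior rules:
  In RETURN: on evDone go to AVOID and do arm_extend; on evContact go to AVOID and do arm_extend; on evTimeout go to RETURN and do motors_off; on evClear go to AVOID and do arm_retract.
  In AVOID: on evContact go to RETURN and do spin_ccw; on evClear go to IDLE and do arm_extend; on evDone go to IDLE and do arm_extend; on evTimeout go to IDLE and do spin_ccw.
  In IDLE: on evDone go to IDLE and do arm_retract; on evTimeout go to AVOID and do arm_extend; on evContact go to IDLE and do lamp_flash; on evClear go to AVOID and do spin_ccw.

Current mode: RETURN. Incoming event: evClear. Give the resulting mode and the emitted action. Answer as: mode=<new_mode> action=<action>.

mode=AVOID action=arm_retract

current mode = RETURN; filter table to that mode:
  (RETURN, evDone) → (AVOID, arm_extend)
  (RETURN, evContact) → (AVOID, arm_extend)
  (RETURN, evTimeout) → (RETURN, motors_off)
  (RETURN, evClear) → (AVOID, arm_retract)  ← event matches
event = evClear selects (AVOID, arm_retract)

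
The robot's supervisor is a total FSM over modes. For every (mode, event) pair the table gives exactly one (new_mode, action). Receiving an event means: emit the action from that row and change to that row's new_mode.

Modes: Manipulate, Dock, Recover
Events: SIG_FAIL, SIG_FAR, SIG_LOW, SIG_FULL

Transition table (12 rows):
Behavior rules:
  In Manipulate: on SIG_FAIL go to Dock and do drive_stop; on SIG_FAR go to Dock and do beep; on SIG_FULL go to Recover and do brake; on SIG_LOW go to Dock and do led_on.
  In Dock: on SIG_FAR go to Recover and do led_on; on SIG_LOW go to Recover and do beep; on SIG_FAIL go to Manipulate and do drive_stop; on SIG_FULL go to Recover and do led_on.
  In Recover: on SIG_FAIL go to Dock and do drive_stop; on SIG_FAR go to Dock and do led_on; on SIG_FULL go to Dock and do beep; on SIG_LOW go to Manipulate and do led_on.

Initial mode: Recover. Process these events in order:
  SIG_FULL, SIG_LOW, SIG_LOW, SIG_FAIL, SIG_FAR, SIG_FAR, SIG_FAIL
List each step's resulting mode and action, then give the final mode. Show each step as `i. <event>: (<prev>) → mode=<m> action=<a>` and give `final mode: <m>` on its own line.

1. SIG_FULL: (Recover) → mode=Dock action=beep
2. SIG_LOW: (Dock) → mode=Recover action=beep
3. SIG_LOW: (Recover) → mode=Manipulate action=led_on
4. SIG_FAIL: (Manipulate) → mode=Dock action=drive_stop
5. SIG_FAR: (Dock) → mode=Recover action=led_on
6. SIG_FAR: (Recover) → mode=Dock action=led_on
7. SIG_FAIL: (Dock) → mode=Manipulate action=drive_stop

final mode: Manipulate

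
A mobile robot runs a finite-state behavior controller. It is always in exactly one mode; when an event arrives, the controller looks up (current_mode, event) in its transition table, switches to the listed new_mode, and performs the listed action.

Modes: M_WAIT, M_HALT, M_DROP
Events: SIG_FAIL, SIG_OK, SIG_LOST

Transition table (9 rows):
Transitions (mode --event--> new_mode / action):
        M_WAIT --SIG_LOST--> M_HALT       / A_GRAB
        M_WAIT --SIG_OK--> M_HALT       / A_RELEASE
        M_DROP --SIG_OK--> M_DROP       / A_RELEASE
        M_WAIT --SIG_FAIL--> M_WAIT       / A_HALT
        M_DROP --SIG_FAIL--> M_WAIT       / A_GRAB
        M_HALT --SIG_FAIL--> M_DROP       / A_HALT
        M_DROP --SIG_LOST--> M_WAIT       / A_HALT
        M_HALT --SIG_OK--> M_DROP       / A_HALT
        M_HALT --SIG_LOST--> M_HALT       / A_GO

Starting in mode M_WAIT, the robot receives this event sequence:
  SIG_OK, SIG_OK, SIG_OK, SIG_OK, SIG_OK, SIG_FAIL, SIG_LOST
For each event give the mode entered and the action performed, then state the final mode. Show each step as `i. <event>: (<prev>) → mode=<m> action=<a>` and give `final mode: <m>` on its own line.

1. SIG_OK: (M_WAIT) → mode=M_HALT action=A_RELEASE
2. SIG_OK: (M_HALT) → mode=M_DROP action=A_HALT
3. SIG_OK: (M_DROP) → mode=M_DROP action=A_RELEASE
4. SIG_OK: (M_DROP) → mode=M_DROP action=A_RELEASE
5. SIG_OK: (M_DROP) → mode=M_DROP action=A_RELEASE
6. SIG_FAIL: (M_DROP) → mode=M_WAIT action=A_GRAB
7. SIG_LOST: (M_WAIT) → mode=M_HALT action=A_GRAB

final mode: M_HALT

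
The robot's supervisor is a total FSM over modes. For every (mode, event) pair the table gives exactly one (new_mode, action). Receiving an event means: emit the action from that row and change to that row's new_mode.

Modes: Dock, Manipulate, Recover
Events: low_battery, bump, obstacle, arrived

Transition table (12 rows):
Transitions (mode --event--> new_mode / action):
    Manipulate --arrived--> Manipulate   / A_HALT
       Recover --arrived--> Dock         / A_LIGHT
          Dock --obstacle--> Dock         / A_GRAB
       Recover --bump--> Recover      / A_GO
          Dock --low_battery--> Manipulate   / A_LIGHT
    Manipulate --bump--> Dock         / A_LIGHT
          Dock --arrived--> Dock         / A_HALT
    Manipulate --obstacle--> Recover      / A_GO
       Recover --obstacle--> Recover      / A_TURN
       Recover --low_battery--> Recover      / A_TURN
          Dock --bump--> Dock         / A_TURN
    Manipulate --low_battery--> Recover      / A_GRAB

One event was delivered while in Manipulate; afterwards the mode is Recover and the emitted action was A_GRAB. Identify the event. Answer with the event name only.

low_battery

try low_battery: (Manipulate, low_battery) → (Recover, A_GRAB)  ← matches
try bump: (Manipulate, bump) → (Dock, A_LIGHT)
try obstacle: (Manipulate, obstacle) → (Recover, A_GO)
try arrived: (Manipulate, arrived) → (Manipulate, A_HALT)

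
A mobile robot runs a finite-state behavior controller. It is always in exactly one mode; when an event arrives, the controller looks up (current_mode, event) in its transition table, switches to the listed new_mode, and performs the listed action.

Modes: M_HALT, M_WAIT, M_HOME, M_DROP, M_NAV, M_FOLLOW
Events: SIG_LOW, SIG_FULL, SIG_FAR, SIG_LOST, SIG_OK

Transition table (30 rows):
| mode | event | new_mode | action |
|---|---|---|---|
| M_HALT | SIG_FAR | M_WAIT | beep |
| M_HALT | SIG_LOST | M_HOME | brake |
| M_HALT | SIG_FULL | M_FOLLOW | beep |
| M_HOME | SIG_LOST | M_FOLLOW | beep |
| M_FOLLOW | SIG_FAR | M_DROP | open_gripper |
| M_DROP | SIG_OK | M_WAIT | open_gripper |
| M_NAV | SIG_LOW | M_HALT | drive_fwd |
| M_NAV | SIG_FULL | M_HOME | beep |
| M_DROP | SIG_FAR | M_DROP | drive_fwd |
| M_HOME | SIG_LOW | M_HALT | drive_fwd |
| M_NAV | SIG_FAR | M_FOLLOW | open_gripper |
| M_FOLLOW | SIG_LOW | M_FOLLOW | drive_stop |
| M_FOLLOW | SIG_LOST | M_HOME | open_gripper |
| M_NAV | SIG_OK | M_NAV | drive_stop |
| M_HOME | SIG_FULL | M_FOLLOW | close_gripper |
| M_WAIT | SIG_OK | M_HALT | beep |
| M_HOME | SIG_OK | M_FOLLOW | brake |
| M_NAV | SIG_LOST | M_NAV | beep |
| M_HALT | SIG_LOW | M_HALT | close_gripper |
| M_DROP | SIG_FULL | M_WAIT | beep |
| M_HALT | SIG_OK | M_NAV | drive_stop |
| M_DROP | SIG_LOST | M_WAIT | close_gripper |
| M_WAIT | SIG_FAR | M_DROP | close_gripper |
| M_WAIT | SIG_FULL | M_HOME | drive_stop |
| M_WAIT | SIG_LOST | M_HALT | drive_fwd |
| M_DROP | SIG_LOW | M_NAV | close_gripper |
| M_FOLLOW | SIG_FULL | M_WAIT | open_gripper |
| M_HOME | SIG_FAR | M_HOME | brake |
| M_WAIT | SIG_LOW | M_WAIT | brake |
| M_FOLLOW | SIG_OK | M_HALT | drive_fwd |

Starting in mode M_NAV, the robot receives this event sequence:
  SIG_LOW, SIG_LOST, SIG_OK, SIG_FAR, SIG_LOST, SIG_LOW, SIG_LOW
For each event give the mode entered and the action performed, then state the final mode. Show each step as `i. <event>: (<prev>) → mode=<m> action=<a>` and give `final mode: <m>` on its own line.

final mode: M_WAIT

1. SIG_LOW: (M_NAV) → mode=M_HALT action=drive_fwd
2. SIG_LOST: (M_HALT) → mode=M_HOME action=brake
3. SIG_OK: (M_HOME) → mode=M_FOLLOW action=brake
4. SIG_FAR: (M_FOLLOW) → mode=M_DROP action=open_gripper
5. SIG_LOST: (M_DROP) → mode=M_WAIT action=close_gripper
6. SIG_LOW: (M_WAIT) → mode=M_WAIT action=brake
7. SIG_LOW: (M_WAIT) → mode=M_WAIT action=brake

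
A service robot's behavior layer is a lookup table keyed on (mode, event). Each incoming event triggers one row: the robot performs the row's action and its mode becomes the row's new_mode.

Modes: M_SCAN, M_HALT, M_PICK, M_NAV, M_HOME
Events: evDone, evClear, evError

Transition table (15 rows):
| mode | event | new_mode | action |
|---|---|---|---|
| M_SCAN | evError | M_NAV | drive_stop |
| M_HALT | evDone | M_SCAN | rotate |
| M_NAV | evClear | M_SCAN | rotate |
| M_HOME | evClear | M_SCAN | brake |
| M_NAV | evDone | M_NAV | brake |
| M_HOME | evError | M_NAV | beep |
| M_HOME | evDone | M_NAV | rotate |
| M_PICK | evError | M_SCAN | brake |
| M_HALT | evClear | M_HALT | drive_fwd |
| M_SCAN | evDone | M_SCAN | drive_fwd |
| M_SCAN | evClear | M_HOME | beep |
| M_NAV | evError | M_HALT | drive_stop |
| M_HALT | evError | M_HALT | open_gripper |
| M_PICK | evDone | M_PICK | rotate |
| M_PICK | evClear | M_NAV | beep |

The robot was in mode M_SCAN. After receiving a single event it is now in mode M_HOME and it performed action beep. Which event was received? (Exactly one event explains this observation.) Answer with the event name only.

try evDone: (M_SCAN, evDone) → (M_SCAN, drive_fwd)
try evClear: (M_SCAN, evClear) → (M_HOME, beep)  ← matches
try evError: (M_SCAN, evError) → (M_NAV, drive_stop)

evClear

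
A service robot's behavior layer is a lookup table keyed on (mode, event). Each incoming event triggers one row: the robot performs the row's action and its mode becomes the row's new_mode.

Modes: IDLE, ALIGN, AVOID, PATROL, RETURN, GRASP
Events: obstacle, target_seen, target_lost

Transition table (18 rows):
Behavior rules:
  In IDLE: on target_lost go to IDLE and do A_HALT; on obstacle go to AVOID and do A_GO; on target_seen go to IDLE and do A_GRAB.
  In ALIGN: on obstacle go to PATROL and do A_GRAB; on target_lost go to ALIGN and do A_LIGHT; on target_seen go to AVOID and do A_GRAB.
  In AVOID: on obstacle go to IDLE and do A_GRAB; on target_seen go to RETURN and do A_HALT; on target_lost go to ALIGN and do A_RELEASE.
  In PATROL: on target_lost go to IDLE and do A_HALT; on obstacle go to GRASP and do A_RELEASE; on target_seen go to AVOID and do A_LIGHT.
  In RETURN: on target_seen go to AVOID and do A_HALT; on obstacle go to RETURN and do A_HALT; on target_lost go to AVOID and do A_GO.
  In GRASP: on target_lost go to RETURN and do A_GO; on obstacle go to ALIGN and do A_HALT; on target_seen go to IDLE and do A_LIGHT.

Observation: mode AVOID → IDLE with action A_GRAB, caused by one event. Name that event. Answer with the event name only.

try obstacle: (AVOID, obstacle) → (IDLE, A_GRAB)  ← matches
try target_seen: (AVOID, target_seen) → (RETURN, A_HALT)
try target_lost: (AVOID, target_lost) → (ALIGN, A_RELEASE)

obstacle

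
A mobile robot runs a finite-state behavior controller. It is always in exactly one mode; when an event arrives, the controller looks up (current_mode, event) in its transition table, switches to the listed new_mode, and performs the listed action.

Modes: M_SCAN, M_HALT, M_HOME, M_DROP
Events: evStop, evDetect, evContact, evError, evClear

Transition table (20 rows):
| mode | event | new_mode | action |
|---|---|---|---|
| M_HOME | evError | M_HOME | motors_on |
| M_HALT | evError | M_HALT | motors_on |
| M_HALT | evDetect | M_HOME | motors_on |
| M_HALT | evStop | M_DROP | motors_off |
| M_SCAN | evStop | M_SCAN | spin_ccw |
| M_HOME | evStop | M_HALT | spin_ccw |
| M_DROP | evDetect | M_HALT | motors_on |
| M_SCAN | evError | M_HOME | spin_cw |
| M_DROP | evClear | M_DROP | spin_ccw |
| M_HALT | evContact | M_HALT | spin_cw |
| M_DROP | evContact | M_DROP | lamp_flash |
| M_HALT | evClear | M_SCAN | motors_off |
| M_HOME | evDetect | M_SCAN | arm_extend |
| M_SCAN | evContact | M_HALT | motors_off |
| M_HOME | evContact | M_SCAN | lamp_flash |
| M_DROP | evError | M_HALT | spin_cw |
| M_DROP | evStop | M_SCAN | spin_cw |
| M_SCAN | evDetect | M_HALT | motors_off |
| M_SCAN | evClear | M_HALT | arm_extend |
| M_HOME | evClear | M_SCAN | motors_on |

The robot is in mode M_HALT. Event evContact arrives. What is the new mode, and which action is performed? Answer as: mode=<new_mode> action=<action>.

mode=M_HALT action=spin_cw

current mode = M_HALT; filter table to that mode:
  (M_HALT, evError) → (M_HALT, motors_on)
  (M_HALT, evDetect) → (M_HOME, motors_on)
  (M_HALT, evStop) → (M_DROP, motors_off)
  (M_HALT, evContact) → (M_HALT, spin_cw)  ← event matches
  (M_HALT, evClear) → (M_SCAN, motors_off)
event = evContact selects (M_HALT, spin_cw)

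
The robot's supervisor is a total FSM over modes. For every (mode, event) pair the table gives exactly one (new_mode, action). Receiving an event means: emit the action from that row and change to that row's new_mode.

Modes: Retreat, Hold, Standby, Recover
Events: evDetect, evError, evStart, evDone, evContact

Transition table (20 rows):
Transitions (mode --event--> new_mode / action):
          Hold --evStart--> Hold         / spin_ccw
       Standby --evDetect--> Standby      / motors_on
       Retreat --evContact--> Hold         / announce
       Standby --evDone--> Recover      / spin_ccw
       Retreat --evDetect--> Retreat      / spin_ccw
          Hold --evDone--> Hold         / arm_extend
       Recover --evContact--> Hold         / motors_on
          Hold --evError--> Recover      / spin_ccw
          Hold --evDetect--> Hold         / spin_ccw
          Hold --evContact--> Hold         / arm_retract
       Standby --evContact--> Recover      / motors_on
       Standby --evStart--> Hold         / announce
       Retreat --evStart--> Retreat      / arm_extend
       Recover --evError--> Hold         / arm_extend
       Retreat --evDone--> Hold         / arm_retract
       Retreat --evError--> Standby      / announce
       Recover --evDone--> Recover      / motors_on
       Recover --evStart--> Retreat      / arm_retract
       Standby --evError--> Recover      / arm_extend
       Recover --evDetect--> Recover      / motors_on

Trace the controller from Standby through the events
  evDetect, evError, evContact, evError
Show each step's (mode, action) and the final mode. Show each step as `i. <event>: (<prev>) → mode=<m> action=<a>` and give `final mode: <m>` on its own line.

1. evDetect: (Standby) → mode=Standby action=motors_on
2. evError: (Standby) → mode=Recover action=arm_extend
3. evContact: (Recover) → mode=Hold action=motors_on
4. evError: (Hold) → mode=Recover action=spin_ccw

final mode: Recover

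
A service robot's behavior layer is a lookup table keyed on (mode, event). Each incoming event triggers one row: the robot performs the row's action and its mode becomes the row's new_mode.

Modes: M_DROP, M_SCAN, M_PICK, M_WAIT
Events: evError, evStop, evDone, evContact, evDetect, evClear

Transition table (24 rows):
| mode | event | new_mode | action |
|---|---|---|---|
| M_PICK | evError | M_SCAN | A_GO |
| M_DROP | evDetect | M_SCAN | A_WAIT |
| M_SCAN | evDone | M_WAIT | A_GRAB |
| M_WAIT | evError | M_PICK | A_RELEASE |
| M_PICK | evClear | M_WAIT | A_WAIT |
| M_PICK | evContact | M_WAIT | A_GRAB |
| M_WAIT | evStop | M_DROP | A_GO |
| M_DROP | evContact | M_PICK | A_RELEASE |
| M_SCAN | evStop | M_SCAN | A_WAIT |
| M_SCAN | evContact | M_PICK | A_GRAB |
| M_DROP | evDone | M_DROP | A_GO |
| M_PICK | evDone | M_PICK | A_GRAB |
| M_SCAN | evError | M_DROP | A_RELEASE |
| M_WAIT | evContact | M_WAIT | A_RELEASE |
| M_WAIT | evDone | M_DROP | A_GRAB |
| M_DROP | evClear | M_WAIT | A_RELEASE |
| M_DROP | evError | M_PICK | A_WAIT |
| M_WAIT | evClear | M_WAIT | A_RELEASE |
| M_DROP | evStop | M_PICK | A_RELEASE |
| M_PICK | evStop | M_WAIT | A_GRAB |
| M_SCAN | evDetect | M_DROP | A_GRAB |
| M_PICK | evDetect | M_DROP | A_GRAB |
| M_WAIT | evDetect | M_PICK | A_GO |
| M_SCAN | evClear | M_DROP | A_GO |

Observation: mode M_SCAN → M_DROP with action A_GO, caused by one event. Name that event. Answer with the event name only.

evClear

try evError: (M_SCAN, evError) → (M_DROP, A_RELEASE)
try evStop: (M_SCAN, evStop) → (M_SCAN, A_WAIT)
try evDone: (M_SCAN, evDone) → (M_WAIT, A_GRAB)
try evContact: (M_SCAN, evContact) → (M_PICK, A_GRAB)
try evDetect: (M_SCAN, evDetect) → (M_DROP, A_GRAB)
try evClear: (M_SCAN, evClear) → (M_DROP, A_GO)  ← matches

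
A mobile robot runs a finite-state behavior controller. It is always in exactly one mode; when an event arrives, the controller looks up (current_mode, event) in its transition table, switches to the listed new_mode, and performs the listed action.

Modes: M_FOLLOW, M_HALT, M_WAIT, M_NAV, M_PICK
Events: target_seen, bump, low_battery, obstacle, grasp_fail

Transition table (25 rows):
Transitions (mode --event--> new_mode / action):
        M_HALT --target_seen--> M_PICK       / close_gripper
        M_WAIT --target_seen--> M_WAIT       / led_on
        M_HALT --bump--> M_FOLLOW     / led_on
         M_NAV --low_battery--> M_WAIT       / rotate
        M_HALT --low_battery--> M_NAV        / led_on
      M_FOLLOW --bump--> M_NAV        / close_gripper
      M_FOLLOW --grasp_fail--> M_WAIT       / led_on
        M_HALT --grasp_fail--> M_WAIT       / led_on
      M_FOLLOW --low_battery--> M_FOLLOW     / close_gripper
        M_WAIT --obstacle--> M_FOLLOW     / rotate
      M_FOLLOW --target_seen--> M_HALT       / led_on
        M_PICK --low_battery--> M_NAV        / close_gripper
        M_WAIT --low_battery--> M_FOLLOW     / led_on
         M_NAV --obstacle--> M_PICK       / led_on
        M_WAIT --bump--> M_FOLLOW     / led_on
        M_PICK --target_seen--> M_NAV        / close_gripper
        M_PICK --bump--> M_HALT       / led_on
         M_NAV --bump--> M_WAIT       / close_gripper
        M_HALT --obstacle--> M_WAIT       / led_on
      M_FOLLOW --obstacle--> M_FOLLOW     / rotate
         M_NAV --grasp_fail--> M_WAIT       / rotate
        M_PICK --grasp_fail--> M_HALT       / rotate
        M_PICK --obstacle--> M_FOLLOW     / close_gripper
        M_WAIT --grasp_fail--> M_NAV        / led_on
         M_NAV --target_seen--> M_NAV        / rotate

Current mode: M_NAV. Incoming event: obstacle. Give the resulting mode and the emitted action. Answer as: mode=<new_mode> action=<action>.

mode=M_PICK action=led_on

current mode = M_NAV; filter table to that mode:
  (M_NAV, low_battery) → (M_WAIT, rotate)
  (M_NAV, obstacle) → (M_PICK, led_on)  ← event matches
  (M_NAV, bump) → (M_WAIT, close_gripper)
  (M_NAV, grasp_fail) → (M_WAIT, rotate)
  (M_NAV, target_seen) → (M_NAV, rotate)
event = obstacle selects (M_PICK, led_on)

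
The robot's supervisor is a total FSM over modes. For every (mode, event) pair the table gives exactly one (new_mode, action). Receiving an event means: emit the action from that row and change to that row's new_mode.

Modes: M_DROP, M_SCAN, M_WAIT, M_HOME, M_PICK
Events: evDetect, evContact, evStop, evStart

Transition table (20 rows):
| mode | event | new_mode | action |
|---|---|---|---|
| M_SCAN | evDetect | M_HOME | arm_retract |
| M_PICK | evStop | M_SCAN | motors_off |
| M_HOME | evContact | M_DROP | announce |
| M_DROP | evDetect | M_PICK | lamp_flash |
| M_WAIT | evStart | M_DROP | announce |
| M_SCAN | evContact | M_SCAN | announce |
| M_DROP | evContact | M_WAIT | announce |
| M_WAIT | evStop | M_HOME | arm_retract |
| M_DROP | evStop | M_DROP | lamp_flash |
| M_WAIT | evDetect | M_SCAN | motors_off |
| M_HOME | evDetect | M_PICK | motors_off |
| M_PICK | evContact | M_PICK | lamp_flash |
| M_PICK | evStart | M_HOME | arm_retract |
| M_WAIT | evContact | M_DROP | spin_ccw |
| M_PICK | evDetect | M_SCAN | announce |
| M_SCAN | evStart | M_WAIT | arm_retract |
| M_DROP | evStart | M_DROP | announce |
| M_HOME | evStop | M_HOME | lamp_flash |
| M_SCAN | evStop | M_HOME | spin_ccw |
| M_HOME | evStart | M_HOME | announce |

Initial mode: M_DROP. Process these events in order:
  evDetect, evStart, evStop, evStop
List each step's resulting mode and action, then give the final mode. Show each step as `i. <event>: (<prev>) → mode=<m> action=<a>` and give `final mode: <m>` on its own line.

final mode: M_HOME

1. evDetect: (M_DROP) → mode=M_PICK action=lamp_flash
2. evStart: (M_PICK) → mode=M_HOME action=arm_retract
3. evStop: (M_HOME) → mode=M_HOME action=lamp_flash
4. evStop: (M_HOME) → mode=M_HOME action=lamp_flash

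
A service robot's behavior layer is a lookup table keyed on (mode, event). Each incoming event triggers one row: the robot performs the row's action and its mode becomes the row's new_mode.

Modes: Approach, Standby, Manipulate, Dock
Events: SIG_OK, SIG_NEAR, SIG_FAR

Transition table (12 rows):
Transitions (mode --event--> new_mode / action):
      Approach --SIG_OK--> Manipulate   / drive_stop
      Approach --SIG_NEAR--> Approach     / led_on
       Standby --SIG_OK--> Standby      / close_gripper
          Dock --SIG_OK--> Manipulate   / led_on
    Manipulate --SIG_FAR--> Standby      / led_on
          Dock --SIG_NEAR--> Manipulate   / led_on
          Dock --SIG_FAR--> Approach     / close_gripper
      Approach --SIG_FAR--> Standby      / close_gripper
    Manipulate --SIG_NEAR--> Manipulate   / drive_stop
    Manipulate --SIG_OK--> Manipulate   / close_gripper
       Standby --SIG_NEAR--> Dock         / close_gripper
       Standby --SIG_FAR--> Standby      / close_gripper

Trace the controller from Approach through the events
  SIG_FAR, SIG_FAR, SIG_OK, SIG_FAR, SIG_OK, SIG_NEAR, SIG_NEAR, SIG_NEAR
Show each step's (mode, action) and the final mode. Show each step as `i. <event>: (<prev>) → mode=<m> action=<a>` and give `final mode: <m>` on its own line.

final mode: Manipulate

1. SIG_FAR: (Approach) → mode=Standby action=close_gripper
2. SIG_FAR: (Standby) → mode=Standby action=close_gripper
3. SIG_OK: (Standby) → mode=Standby action=close_gripper
4. SIG_FAR: (Standby) → mode=Standby action=close_gripper
5. SIG_OK: (Standby) → mode=Standby action=close_gripper
6. SIG_NEAR: (Standby) → mode=Dock action=close_gripper
7. SIG_NEAR: (Dock) → mode=Manipulate action=led_on
8. SIG_NEAR: (Manipulate) → mode=Manipulate action=drive_stop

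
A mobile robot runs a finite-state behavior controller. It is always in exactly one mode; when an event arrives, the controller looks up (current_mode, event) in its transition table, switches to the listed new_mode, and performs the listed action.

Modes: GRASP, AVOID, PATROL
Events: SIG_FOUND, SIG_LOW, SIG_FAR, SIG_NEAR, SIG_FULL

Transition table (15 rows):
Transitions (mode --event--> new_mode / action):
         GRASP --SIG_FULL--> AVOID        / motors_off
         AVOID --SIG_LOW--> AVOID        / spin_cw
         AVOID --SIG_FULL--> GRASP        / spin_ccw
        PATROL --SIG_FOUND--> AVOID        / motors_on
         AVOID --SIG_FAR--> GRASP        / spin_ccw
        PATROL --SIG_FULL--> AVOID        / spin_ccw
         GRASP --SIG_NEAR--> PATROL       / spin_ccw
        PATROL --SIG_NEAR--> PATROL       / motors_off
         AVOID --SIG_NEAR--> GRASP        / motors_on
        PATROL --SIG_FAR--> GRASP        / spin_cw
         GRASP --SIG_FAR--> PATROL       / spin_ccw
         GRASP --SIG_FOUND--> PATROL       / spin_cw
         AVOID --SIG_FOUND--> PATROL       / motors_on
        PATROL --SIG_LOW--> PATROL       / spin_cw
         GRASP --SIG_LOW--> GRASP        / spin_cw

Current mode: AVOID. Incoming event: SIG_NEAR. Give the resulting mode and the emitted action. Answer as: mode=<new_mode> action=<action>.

mode=GRASP action=motors_on

current mode = AVOID; filter table to that mode:
  (AVOID, SIG_LOW) → (AVOID, spin_cw)
  (AVOID, SIG_FULL) → (GRASP, spin_ccw)
  (AVOID, SIG_FAR) → (GRASP, spin_ccw)
  (AVOID, SIG_NEAR) → (GRASP, motors_on)  ← event matches
  (AVOID, SIG_FOUND) → (PATROL, motors_on)
event = SIG_NEAR selects (GRASP, motors_on)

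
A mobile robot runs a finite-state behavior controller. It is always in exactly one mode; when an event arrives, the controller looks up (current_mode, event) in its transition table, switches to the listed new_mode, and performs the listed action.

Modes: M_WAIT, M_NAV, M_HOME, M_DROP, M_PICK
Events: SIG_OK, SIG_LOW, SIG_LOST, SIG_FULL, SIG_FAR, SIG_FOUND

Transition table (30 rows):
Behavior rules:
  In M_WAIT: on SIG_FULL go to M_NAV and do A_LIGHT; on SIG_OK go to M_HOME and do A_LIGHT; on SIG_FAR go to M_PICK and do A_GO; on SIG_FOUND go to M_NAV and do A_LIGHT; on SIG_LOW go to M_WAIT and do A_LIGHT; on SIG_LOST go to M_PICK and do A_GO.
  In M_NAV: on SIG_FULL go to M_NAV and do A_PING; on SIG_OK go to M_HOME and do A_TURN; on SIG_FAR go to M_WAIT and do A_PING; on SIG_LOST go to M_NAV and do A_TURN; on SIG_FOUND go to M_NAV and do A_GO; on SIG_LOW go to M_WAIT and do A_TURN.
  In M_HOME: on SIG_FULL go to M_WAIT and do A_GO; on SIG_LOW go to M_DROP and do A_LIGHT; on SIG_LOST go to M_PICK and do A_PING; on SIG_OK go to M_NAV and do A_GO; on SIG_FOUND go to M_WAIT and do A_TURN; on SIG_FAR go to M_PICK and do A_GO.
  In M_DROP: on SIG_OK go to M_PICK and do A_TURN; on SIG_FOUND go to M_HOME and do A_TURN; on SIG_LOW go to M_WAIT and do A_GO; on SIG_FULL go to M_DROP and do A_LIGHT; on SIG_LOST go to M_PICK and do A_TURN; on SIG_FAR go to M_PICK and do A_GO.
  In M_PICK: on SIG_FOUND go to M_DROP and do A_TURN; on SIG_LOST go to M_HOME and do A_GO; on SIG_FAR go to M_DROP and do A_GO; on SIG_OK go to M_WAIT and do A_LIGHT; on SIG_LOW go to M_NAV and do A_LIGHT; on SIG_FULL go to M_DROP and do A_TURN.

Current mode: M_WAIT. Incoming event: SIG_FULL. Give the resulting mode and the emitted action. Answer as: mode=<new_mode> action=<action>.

mode=M_NAV action=A_LIGHT

current mode = M_WAIT; filter table to that mode:
  (M_WAIT, SIG_FULL) → (M_NAV, A_LIGHT)  ← event matches
  (M_WAIT, SIG_OK) → (M_HOME, A_LIGHT)
  (M_WAIT, SIG_FAR) → (M_PICK, A_GO)
  (M_WAIT, SIG_FOUND) → (M_NAV, A_LIGHT)
  (M_WAIT, SIG_LOW) → (M_WAIT, A_LIGHT)
  (M_WAIT, SIG_LOST) → (M_PICK, A_GO)
event = SIG_FULL selects (M_NAV, A_LIGHT)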